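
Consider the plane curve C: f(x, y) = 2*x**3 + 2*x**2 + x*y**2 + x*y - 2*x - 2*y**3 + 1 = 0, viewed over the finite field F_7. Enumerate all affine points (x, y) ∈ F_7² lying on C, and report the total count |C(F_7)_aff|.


Affine F_7-points: {(1, 2), (1, 4), (1, 5), (2, 0), (3, 3), (4, 2), (4, 3), (4, 4), (6, 3)}; count = 9.

For each of the 49 pairs (x, y) ∈ F_7², evaluate f(x, y) mod 7. Record the zeros.
  x = 0: [0↦1, 1↦6, 2↦6, 3↦3, 4↦6, 5↦3, 6↦3]  zeros at y ∈ ∅
  x = 1: [0↦3, 1↦3, 2↦0, 3↦3, 4↦0, 5↦0, 6↦5]  zeros at y ∈ {2, 4, 5}
  x = 2: [0↦0, 1↦2, 2↦3, 3↦5, 4↦3, 5↦6, 6↦2]  zeros at y ∈ {0}
  x = 3: [0↦4, 1↦1, 2↦6, 3↦0, 4↦6, 5↦5, 6↦6]  zeros at y ∈ {3}
  x = 4: [0↦6, 1↦5, 2↦0, 3↦0, 4↦0, 5↦2, 6↦1]  zeros at y ∈ {2, 3, 4}
  x = 5: [0↦4, 1↦5, 2↦4, 3↦3, 4↦4, 5↦2, 6↦6]  zeros at y ∈ ∅
  x = 6: [0↦3, 1↦6, 2↦2, 3↦0, 4↦2, 5↦3, 6↦5]  zeros at y ∈ {3}
Collecting zeros: affine points = {(1, 2), (1, 4), (1, 5), (2, 0), (3, 3), (4, 2), (4, 3), (4, 4), (6, 3)}.
Total count |C(F_7)_aff| = 9.


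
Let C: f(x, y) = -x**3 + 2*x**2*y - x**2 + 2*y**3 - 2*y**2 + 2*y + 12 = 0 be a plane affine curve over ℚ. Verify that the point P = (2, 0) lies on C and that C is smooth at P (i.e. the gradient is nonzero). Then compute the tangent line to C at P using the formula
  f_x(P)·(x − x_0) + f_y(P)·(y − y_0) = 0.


Tangent line at P: -16*x + 10*y + 32 = 0.

Step 1: f(2, 0) = 0, so P lies on C.
Step 2: partial derivatives
  f_x(x, y) = -3*x**2 + 4*x*y - 2*x, f_y(x, y) = 2*x**2 + 6*y**2 - 4*y + 2.
  f_x(P) = -16, f_y(P) = 10 (gradient nonzero, so P is smooth).
Step 3: tangent line at P: -16·(x − 2) + 10·(y − 0) = 0.
Expanding: -16*x + 10*y + 32 = 0.


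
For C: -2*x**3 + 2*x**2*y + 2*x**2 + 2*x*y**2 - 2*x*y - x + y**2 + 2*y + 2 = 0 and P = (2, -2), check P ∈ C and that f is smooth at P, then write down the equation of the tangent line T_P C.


Tangent line at P: -21*x - 14*y + 14 = 0.

Step 1: f(2, -2) = 0, so P lies on C.
Step 2: partial derivatives
  f_x(x, y) = -6*x**2 + 4*x*y + 4*x + 2*y**2 - 2*y - 1, f_y(x, y) = 2*x**2 + 4*x*y - 2*x + 2*y + 2.
  f_x(P) = -21, f_y(P) = -14 (gradient nonzero, so P is smooth).
Step 3: tangent line at P: -21·(x − 2) + -14·(y − -2) = 0.
Expanding: -21*x - 14*y + 14 = 0.


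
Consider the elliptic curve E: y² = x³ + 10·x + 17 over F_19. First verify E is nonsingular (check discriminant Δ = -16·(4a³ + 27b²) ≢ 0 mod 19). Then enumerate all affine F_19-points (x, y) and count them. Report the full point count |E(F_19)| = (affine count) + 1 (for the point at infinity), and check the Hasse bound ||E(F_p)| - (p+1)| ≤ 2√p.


Affine points = {(0, 6), (0, 13), (1, 3), (1, 16), (2, 8), (2, 11), (3, 6), (3, 13), (4, 8), (4, 11), (8, 1), (8, 18), (9, 0), (13, 8), (13, 11), (16, 6), (16, 13), (18, 5), (18, 14)}; affine count = 19; |E(F_19)| = 20.

Discriminant check: Δ ∝ 4a³ + 27b² = 4·10³ + 27·17² = 4·1000 + 27·289 ≡ 4 (mod 19). Nonzero ⇒ E is nonsingular.
For each x ∈ F_19, compute rhs = x³ + 10·x + 17 mod 19, then count y ∈ F_19 with y² ≡ rhs.
  x = 0: rhs = 17, matching y values: 6, 13 (2 points).
  x = 1: rhs = 9, matching y values: 3, 16 (2 points).
  x = 2: rhs = 7, matching y values: 8, 11 (2 points).
  x = 3: rhs = 17, matching y values: 6, 13 (2 points).
  x = 4: rhs = 7, matching y values: 8, 11 (2 points).
  x = 5: rhs = 2, matching y values: none (0 points).
  x = 6: rhs = 8, matching y values: none (0 points).
  x = 7: rhs = 12, matching y values: none (0 points).
  x = 8: rhs = 1, matching y values: 1, 18 (2 points).
  x = 9: rhs = 0, matching y values: 0 (1 points).
  x = 10: rhs = 15, matching y values: none (0 points).
  x = 11: rhs = 14, matching y values: none (0 points).
  x = 12: rhs = 3, matching y values: none (0 points).
  x = 13: rhs = 7, matching y values: 8, 11 (2 points).
  x = 14: rhs = 13, matching y values: none (0 points).
  x = 15: rhs = 8, matching y values: none (0 points).
  x = 16: rhs = 17, matching y values: 6, 13 (2 points).
  x = 17: rhs = 8, matching y values: none (0 points).
  x = 18: rhs = 6, matching y values: 5, 14 (2 points).
Total affine count: 19.
Full point count |E(F_19)| = 19 + 1 = 20.
Hasse bound: |20 − (19+1)| = |0| = 0 ≤ 2√19 ≈ 8.7178 ✓.


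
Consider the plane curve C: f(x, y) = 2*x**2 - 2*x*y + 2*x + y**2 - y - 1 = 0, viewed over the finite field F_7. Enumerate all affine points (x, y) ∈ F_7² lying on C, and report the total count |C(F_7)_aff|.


Affine F_7-points: {(1, 4), (1, 6), (2, 1), (2, 4), (4, 3), (4, 6), (5, 1), (5, 3)}; count = 8.

For each of the 49 pairs (x, y) ∈ F_7², evaluate f(x, y) mod 7. Record the zeros.
  x = 0: [0↦6, 1↦6, 2↦1, 3↦5, 4↦4, 5↦5, 6↦1]  zeros at y ∈ ∅
  x = 1: [0↦3, 1↦1, 2↦1, 3↦3, 4↦0, 5↦6, 6↦0]  zeros at y ∈ {4, 6}
  x = 2: [0↦4, 1↦0, 2↦5, 3↦5, 4↦0, 5↦4, 6↦3]  zeros at y ∈ {1, 4}
  x = 3: [0↦2, 1↦3, 2↦6, 3↦4, 4↦4, 5↦6, 6↦3]  zeros at y ∈ ∅
  x = 4: [0↦4, 1↦3, 2↦4, 3↦0, 4↦5, 5↦5, 6↦0]  zeros at y ∈ {3, 6}
  x = 5: [0↦3, 1↦0, 2↦6, 3↦0, 4↦3, 5↦1, 6↦1]  zeros at y ∈ {1, 3}
  x = 6: [0↦6, 1↦1, 2↦5, 3↦4, 4↦5, 5↦1, 6↦6]  zeros at y ∈ ∅
Collecting zeros: affine points = {(1, 4), (1, 6), (2, 1), (2, 4), (4, 3), (4, 6), (5, 1), (5, 3)}.
Total count |C(F_7)_aff| = 8.


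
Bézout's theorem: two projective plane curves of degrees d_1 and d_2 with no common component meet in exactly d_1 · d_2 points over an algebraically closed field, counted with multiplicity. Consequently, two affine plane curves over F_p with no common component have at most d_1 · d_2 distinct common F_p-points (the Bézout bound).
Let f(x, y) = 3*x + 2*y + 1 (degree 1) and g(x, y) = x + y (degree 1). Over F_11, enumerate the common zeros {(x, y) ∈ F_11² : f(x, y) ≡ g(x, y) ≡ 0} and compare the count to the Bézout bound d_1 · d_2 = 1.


Common zeros: {(10, 1)}; count = 1; Bézout bound = 1.

deg(f) = 1, deg(g) = 1, so Bézout bound = 1.
Scan x ∈ F_11. For each x, list the y ∈ F_11 with f(x, y) ≡ 0 and those with g(x, y) ≡ 0 (mod 11); the common zeros in that column are the intersection.
  x = 0: f ≡ 0 at y ∈ {5}; g ≡ 0 at y ∈ {0}; common: ∅.
  x = 1: f ≡ 0 at y ∈ {9}; g ≡ 0 at y ∈ {10}; common: ∅.
  x = 2: f ≡ 0 at y ∈ {2}; g ≡ 0 at y ∈ {9}; common: ∅.
  x = 3: f ≡ 0 at y ∈ {6}; g ≡ 0 at y ∈ {8}; common: ∅.
  x = 4: f ≡ 0 at y ∈ {10}; g ≡ 0 at y ∈ {7}; common: ∅.
  x = 5: f ≡ 0 at y ∈ {3}; g ≡ 0 at y ∈ {6}; common: ∅.
  x = 6: f ≡ 0 at y ∈ {7}; g ≡ 0 at y ∈ {5}; common: ∅.
  x = 7: f ≡ 0 at y ∈ {0}; g ≡ 0 at y ∈ {4}; common: ∅.
  x = 8: f ≡ 0 at y ∈ {4}; g ≡ 0 at y ∈ {3}; common: ∅.
  x = 9: f ≡ 0 at y ∈ {8}; g ≡ 0 at y ∈ {2}; common: ∅.
  x = 10: f ≡ 0 at y ∈ {1}; g ≡ 0 at y ∈ {1}; common: {1}.
Collecting: common zeros = {(10, 1)}, so the count is 1.
Comparison with the Bézout bound: 1 ≤ 1 = deg(f)·deg(g), as expected for curves with no common component (the bound is attained).


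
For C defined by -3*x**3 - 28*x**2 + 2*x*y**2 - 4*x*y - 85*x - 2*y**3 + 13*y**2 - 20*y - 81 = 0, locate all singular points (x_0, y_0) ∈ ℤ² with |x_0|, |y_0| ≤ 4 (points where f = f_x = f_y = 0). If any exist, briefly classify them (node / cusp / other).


Singular points: {(-3, 1)}; classification: node.

Compute partial derivatives:
  f_x = -9*x**2 - 56*x + 2*y**2 - 4*y - 85.
  f_y = 4*x*y - 4*x - 6*y**2 + 26*y - 20.
Scan x_0 ∈ {−4, ..., 4}. For each x_0, f_y(x_0, y) is a polynomial in y; find its integer roots y ∈ {−4, ..., 4}, then test f_x and f at those candidates.
  x = -4: f_y(-4, y) = -6*y**2 + 10*y - 4; vanishes at y ∈ {1}. (-4, 1): f_x = -7 ≠ 0.
  x = -3: f_y(-3, y) = -6*y**2 + 14*y - 8; vanishes at y ∈ {1}. (-3, 1): f_x = 0, f = 0 — SINGULAR.
  x = -2: f_y(-2, y) = -6*y**2 + 18*y - 12; vanishes at y ∈ {1, 2}. (-2, 1): f_x = -11 ≠ 0; (-2, 2): f_x = -9 ≠ 0.
  x = -1: f_y(-1, y) = -6*y**2 + 22*y - 16; vanishes at y ∈ {1}. (-1, 1): f_x = -40 ≠ 0.
  x = 0: f_y(0, y) = -6*y**2 + 26*y - 20; vanishes at y ∈ {1}. (0, 1): f_x = -87 ≠ 0.
  x = 1: f_y(1, y) = -6*y**2 + 30*y - 24; vanishes at y ∈ {1, 4}. (1, 1): f_x = -152 ≠ 0; (1, 4): f_x = -134 ≠ 0.
  x = 2: f_y(2, y) = -6*y**2 + 34*y - 28; vanishes at y ∈ {1}. (2, 1): f_x = -235 ≠ 0.
  x = 3: f_y(3, y) = -6*y**2 + 38*y - 32; vanishes at y ∈ {1}. (3, 1): f_x = -336 ≠ 0.
  x = 4: f_y(4, y) = -6*y**2 + 42*y - 36; vanishes at y ∈ {1}. (4, 1): f_x = -455 ≠ 0.
Only singular point on the grid: (-3, 1).
Classify: substitute x = -3 + u, y = 1 + v and expand: f = -3*u**3 - u**2 + 2*u*v**2 - 2*v**3 + v**2.
No constant or linear terms (consistent with a singular point). Quadratic part: -u**2 + v**2. Cubic part: -3*u**3 + 2*u*v**2 - 2*v**3.
The quadratic part v**2 - u**2 = (v − u)(v + u) splits into two distinct linear factors, so there are two distinct tangent lines y − 1 = ±(x − -3) — this is a node (ordinary double point).
Classification: node.


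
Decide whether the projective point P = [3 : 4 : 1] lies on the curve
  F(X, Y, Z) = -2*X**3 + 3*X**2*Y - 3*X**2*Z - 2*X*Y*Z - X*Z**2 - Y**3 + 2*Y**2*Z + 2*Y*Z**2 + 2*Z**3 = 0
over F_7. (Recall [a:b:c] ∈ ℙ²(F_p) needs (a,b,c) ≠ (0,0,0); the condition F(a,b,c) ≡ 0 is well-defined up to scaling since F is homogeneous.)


F(3,4,1) ≡ 6 (mod 7); P is NOT on the curve.

Evaluate F(3, 4, 1) term-by-term (mod 7).
  -2*X**3 ↦ -2·27·1·1 = -54
  3*X**2*Y ↦ 3·9·4·1 = 108
  -3*X**2*Z ↦ -3·9·1·1 = -27
  -2*X*Y*Z ↦ -2·3·4·1 = -24
  -X*Z**2 ↦ -1·3·1·1 = -3
  -Y**3 ↦ -1·1·64·1 = -64
  2*Y**2*Z ↦ 2·1·16·1 = 32
  2*Y*Z**2 ↦ 2·1·4·1 = 8
  2*Z**3 ↦ 2·1·1·1 = 2
Sum: F(3, 4, 1) = (-54) + (108) + (-27) + (-24) + (-3) + (-64) + (32) + (8) + (2) = -22.
Reducing mod 7: -22 ≡ 6 (mod 7).
Since F(a, b, c) ≡ 6 ≠ 0 (mod 7), P does NOT lie on the curve.


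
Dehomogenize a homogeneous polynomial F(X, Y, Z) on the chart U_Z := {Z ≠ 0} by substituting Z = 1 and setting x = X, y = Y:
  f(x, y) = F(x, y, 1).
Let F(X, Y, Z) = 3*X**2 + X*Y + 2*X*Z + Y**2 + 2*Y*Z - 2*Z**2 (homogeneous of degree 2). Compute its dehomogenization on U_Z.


f(x, y) = 3*x**2 + x*y + 2*x + y**2 + 2*y - 2

On U_Z we set Z = 1. Each monomial c·X^i·Y^j·Z^k in F becomes c·x^i·y^j·1^k = c·x^i·y^j.
Substituting Z = 1: F(X, Y, 1) = 3*x**2 + x*y + 2*x + y**2 + 2*y - 2.
Note: deg(f) ≤ deg(F) = 2; strict inequality happens when F is divisible by Z (lost terms).


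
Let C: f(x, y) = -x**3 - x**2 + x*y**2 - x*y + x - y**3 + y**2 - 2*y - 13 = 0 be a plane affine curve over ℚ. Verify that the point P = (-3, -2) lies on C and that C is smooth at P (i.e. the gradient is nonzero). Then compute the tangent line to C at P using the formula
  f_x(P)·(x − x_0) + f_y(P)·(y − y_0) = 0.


Tangent line at P: -14*x - 3*y - 48 = 0.

Step 1: f(-3, -2) = 0, so P lies on C.
Step 2: partial derivatives
  f_x(x, y) = -3*x**2 - 2*x + y**2 - y + 1, f_y(x, y) = 2*x*y - x - 3*y**2 + 2*y - 2.
  f_x(P) = -14, f_y(P) = -3 (gradient nonzero, so P is smooth).
Step 3: tangent line at P: -14·(x − -3) + -3·(y − -2) = 0.
Expanding: -14*x - 3*y - 48 = 0.


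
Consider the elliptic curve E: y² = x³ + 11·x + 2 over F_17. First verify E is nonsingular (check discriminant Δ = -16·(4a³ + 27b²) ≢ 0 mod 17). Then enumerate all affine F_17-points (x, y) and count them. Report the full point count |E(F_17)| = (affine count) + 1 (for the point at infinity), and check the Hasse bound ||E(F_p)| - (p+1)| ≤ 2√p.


Affine points = {(0, 6), (0, 11), (2, 7), (2, 10), (4, 5), (4, 12), (11, 3), (11, 14), (12, 3), (12, 14), (13, 8), (13, 9)}; affine count = 12; |E(F_17)| = 13.

Discriminant check: Δ ∝ 4a³ + 27b² = 4·11³ + 27·2² = 4·1331 + 27·4 ≡ 9 (mod 17). Nonzero ⇒ E is nonsingular.
For each x ∈ F_17, compute rhs = x³ + 11·x + 2 mod 17, then count y ∈ F_17 with y² ≡ rhs.
  x = 0: rhs = 2, matching y values: 6, 11 (2 points).
  x = 1: rhs = 14, matching y values: none (0 points).
  x = 2: rhs = 15, matching y values: 7, 10 (2 points).
  x = 3: rhs = 11, matching y values: none (0 points).
  x = 4: rhs = 8, matching y values: 5, 12 (2 points).
  x = 5: rhs = 12, matching y values: none (0 points).
  x = 6: rhs = 12, matching y values: none (0 points).
  x = 7: rhs = 14, matching y values: none (0 points).
  x = 8: rhs = 7, matching y values: none (0 points).
  x = 9: rhs = 14, matching y values: none (0 points).
  x = 10: rhs = 7, matching y values: none (0 points).
  x = 11: rhs = 9, matching y values: 3, 14 (2 points).
  x = 12: rhs = 9, matching y values: 3, 14 (2 points).
  x = 13: rhs = 13, matching y values: 8, 9 (2 points).
  x = 14: rhs = 10, matching y values: none (0 points).
  x = 15: rhs = 6, matching y values: none (0 points).
  x = 16: rhs = 7, matching y values: none (0 points).
Total affine count: 12.
Full point count |E(F_17)| = 12 + 1 = 13.
Hasse bound: |13 − (17+1)| = |-5| = 5 ≤ 2√17 ≈ 8.2462 ✓.


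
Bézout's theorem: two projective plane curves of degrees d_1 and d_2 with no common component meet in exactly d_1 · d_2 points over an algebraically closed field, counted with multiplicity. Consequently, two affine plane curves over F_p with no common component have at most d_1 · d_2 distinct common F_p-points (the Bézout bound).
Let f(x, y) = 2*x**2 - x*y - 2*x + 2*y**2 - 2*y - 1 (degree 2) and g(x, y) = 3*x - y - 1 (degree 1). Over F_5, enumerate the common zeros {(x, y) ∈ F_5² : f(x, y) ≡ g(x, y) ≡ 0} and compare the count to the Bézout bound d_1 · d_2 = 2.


Common zeros: ∅; count = 0; Bézout bound = 2.

deg(f) = 2, deg(g) = 1, so Bézout bound = 2.
Scan x ∈ F_5. For each x, list the y ∈ F_5 with f(x, y) ≡ 0 and those with g(x, y) ≡ 0 (mod 5); the common zeros in that column are the intersection.
  x = 0: f ≡ 0 at y ∈ ∅; g ≡ 0 at y ∈ {4}; common: ∅.
  x = 1: f ≡ 0 at y ∈ ∅; g ≡ 0 at y ∈ {2}; common: ∅.
  x = 2: f ≡ 0 at y ∈ ∅; g ≡ 0 at y ∈ {0}; common: ∅.
  x = 3: f ≡ 0 at y ∈ ∅; g ≡ 0 at y ∈ {3}; common: ∅.
  x = 4: f ≡ 0 at y ∈ ∅; g ≡ 0 at y ∈ {1}; common: ∅.
Collecting: common zeros = ∅, so the count is 0.
Comparison with the Bézout bound: 0 ≤ 2 = deg(f)·deg(g), as expected for curves with no common component (the affine F_5-count falls short of the bound because intersections may lie at infinity, over extension fields, or carry multiplicity).


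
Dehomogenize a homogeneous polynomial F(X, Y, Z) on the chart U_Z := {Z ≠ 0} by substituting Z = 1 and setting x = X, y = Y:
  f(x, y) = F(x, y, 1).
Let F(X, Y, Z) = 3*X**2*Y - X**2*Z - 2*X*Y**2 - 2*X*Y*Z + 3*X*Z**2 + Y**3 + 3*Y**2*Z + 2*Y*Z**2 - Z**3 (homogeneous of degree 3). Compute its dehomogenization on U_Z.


f(x, y) = 3*x**2*y - x**2 - 2*x*y**2 - 2*x*y + 3*x + y**3 + 3*y**2 + 2*y - 1

On U_Z we set Z = 1. Each monomial c·X^i·Y^j·Z^k in F becomes c·x^i·y^j·1^k = c·x^i·y^j.
Substituting Z = 1: F(X, Y, 1) = 3*x**2*y - x**2 - 2*x*y**2 - 2*x*y + 3*x + y**3 + 3*y**2 + 2*y - 1.
Note: deg(f) ≤ deg(F) = 3; strict inequality happens when F is divisible by Z (lost terms).


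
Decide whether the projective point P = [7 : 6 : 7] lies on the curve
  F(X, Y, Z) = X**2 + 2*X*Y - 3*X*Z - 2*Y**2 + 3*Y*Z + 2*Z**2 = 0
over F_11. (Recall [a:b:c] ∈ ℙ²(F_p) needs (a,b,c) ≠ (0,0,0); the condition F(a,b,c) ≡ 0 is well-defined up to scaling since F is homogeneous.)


F(7,6,7) ≡ 6 (mod 11); P is NOT on the curve.

Evaluate F(7, 6, 7) term-by-term (mod 11).
  X**2 ↦ 1·49·1·1 = 49
  2*X*Y ↦ 2·7·6·1 = 84
  -3*X*Z ↦ -3·7·1·7 = -147
  -2*Y**2 ↦ -2·1·36·1 = -72
  3*Y*Z ↦ 3·1·6·7 = 126
  2*Z**2 ↦ 2·1·1·49 = 98
Sum: F(7, 6, 7) = (49) + (84) + (-147) + (-72) + (126) + (98) = 138.
Reducing mod 11: 138 ≡ 6 (mod 11).
Since F(a, b, c) ≡ 6 ≠ 0 (mod 11), P does NOT lie on the curve.


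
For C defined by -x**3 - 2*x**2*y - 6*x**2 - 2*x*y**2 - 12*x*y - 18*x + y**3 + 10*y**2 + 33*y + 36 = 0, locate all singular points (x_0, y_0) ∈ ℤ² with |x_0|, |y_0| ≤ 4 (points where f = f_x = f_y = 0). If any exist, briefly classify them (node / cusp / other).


Singular points: {(0, -3)}; classification: cusp.

Compute partial derivatives:
  f_x = -3*x**2 - 4*x*y - 12*x - 2*y**2 - 12*y - 18.
  f_y = -2*x**2 - 4*x*y - 12*x + 3*y**2 + 20*y + 33.
Scan x_0 ∈ {−4, ..., 4}. For each x_0, f_y(x_0, y) is a polynomial in y; find its integer roots y ∈ {−4, ..., 4}, then test f_x and f at those candidates.
  x = -4: f_y(-4, y) = 3*y**2 + 36*y + 49; no integer root y with |y| ≤ 4.
  x = -3: f_y(-3, y) = 3*y**2 + 32*y + 51; no integer root y with |y| ≤ 4.
  x = -2: f_y(-2, y) = 3*y**2 + 28*y + 49; no integer root y with |y| ≤ 4.
  x = -1: f_y(-1, y) = 3*y**2 + 24*y + 43; no integer root y with |y| ≤ 4.
  x = 0: f_y(0, y) = 3*y**2 + 20*y + 33; vanishes at y ∈ {-3}. (0, -3): f_x = 0, f = 0 — SINGULAR.
  x = 1: f_y(1, y) = 3*y**2 + 16*y + 19; no integer root y with |y| ≤ 4.
  x = 2: f_y(2, y) = 3*y**2 + 12*y + 1; no integer root y with |y| ≤ 4.
  x = 3: f_y(3, y) = 3*y**2 + 8*y - 21; no integer root y with |y| ≤ 4.
  x = 4: f_y(4, y) = 3*y**2 + 4*y - 47; no integer root y with |y| ≤ 4.
Only singular point on the grid: (0, -3).
Classify: substitute x = 0 + u, y = -3 + v and expand: f = -u**3 - 2*u**2*v - 2*u*v**2 + v**3 + v**2.
No constant or linear terms (consistent with a singular point). Quadratic part: v**2. Cubic part: -u**3 - 2*u**2*v - 2*u*v**2 + v**3.
The quadratic part v**2 is a perfect square, so there is a single (double) tangent line v = 0, i.e. y = -3. Restricting the cubic part to that line (v = 0) leaves -u**3 ≠ 0, so f is not divisible by v and the branch is v² ≈ u**3 to lowest order — this is a cusp.
Classification: cusp.


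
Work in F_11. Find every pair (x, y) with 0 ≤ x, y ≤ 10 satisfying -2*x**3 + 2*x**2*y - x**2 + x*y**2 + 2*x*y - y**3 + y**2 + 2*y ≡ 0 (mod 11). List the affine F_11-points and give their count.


Affine F_11-points: {(0, 0), (0, 2), (0, 10), (1, 4), (2, 3), (2, 5), (2, 6), (4, 3), (4, 5), (4, 8), (5, 0), (5, 7), (5, 10), (9, 4), (10, 4), (10, 8), (10, 10)}; count = 17.

For each of the 121 pairs (x, y) ∈ F_11², evaluate f(x, y) mod 11. Record the zeros.
  x = 0: [0↦0, 1↦2, 2↦0, 3↦10, 4↦4, 5↦9, 6↦8, 7↦6, 8↦8, 9↦8, 10↦0]  zeros at y ∈ {0, 2, 10}
  x = 1: [0↦8, 1↦4, 2↦9, 3↦6, 4↦0, 5↦7, 6↦10, 7↦3, 8↦2, 9↦1, 10↦5]  zeros at y ∈ {4}
  x = 2: [0↦2, 1↦7, 2↦1, 3↦0, 4↦9, 5↦0, 6↦0, 7↦3, 8↦3, 9↦5, 10↦3]  zeros at y ∈ {3, 5, 6}
  x = 3: [0↦3, 1↦10, 2↦8, 3↦2, 4↦8, 5↦9, 6↦10, 7↦5, 8↦10, 9↦8, 10↦4]  zeros at y ∈ ∅
  x = 4: [0↦10, 1↦1, 2↦7, 3↦0, 4↦7, 5↦0, 6↦6, 7↦8, 8↦0, 9↦9, 10↦7]  zeros at y ∈ {3, 5, 8}
  x = 5: [0↦0, 1↦1, 2↦8, 3↦4, 4↦5, 5↦5, 6↦9, 7↦0, 8↦5, 9↦7, 10↦0]  zeros at y ∈ {0, 7, 10}
  x = 6: [0↦5, 1↦9, 2↦10, 3↦2, 4↦1, 5↦1, 6↦7, 7↦2, 8↦2, 9↦1, 10↦4]  zeros at y ∈ ∅
  x = 7: [0↦2, 1↦2, 2↦1, 3↦4, 4↦5, 5↦9, 6↦10, 7↦2, 8↦1, 9↦1, 10↦7]  zeros at y ∈ ∅
  x = 8: [0↦1, 1↦1, 2↦2, 3↦9, 4↦5, 5↦6, 6↦6, 7↦10, 8↦1, 9↦6, 10↦8]  zeros at y ∈ ∅
  x = 9: [0↦1, 1↦5, 2↦1, 3↦5, 4↦0, 5↦2, 6↦5, 7↦3, 8↦1, 9↦4, 10↦6]  zeros at y ∈ {4}
  x = 10: [0↦1, 1↦2, 2↦8, 3↦2, 4↦0, 5↦7, 6↦6, 7↦2, 8↦0, 9↦5, 10↦0]  zeros at y ∈ {4, 8, 10}
Collecting zeros: affine points = {(0, 0), (0, 2), (0, 10), (1, 4), (2, 3), (2, 5), (2, 6), (4, 3), (4, 5), (4, 8), (5, 0), (5, 7), (5, 10), (9, 4), (10, 4), (10, 8), (10, 10)}.
Total count |C(F_11)_aff| = 17.


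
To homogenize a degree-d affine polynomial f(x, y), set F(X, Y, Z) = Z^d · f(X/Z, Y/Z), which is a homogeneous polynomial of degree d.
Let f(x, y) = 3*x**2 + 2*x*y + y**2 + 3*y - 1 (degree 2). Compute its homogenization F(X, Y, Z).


F(X, Y, Z) = 3*X**2 + 2*X*Y + Y**2 + 3*Y*Z - Z**2

deg(f) = 2.
Substitute x = X/Z, y = Y/Z into f, then multiply by Z^2.
  monomial 3·x^2·y^0 ↦ 3·X^2·Y^0·Z^0.
  monomial 2·x^1·y^1 ↦ 2·X^1·Y^1·Z^0.
  monomial 1·x^0·y^2 ↦ 1·X^0·Y^2·Z^0.
  monomial 3·x^0·y^1 ↦ 3·X^0·Y^1·Z^1.
  monomial -1·x^0·y^0 ↦ -1·X^0·Y^0·Z^2.
Collecting: F(X, Y, Z) = 3*X**2 + 2*X*Y + Y**2 + 3*Y*Z - Z**2.


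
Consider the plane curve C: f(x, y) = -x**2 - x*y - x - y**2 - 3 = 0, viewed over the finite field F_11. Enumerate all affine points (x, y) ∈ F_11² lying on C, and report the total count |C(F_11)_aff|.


Affine F_11-points: {(1, 2), (1, 8), (2, 4), (2, 5), (3, 3), (3, 5), (4, 3), (4, 4), (5, 0), (5, 6), (7, 2), (10, 6)}; count = 12.

For each of the 121 pairs (x, y) ∈ F_11², evaluate f(x, y) mod 11. Record the zeros.
  x = 0: [0↦8, 1↦7, 2↦4, 3↦10, 4↦3, 5↦5, 6↦5, 7↦3, 8↦10, 9↦4, 10↦7]  zeros at y ∈ ∅
  x = 1: [0↦6, 1↦4, 2↦0, 3↦5, 4↦8, 5↦9, 6↦8, 7↦5, 8↦0, 9↦4, 10↦6]  zeros at y ∈ {2, 8}
  x = 2: [0↦2, 1↦10, 2↦5, 3↦9, 4↦0, 5↦0, 6↦9, 7↦5, 8↦10, 9↦2, 10↦3]  zeros at y ∈ {4, 5}
  x = 3: [0↦7, 1↦3, 2↦8, 3↦0, 4↦1, 5↦0, 6↦8, 7↦3, 8↦7, 9↦9, 10↦9]  zeros at y ∈ {3, 5}
  x = 4: [0↦10, 1↦5, 2↦9, 3↦0, 4↦0, 5↦9, 6↦5, 7↦10, 8↦2, 9↦3, 10↦2]  zeros at y ∈ {3, 4}
  x = 5: [0↦0, 1↦5, 2↦8, 3↦9, 4↦8, 5↦5, 6↦0, 7↦4, 8↦6, 9↦6, 10↦4]  zeros at y ∈ {0, 6}
  x = 6: [0↦10, 1↦3, 2↦5, 3↦5, 4↦3, 5↦10, 6↦4, 7↦7, 8↦8, 9↦7, 10↦4]  zeros at y ∈ ∅
  x = 7: [0↦7, 1↦10, 2↦0, 3↦10, 4↦7, 5↦2, 6↦6, 7↦8, 8↦8, 9↦6, 10↦2]  zeros at y ∈ {2}
  x = 8: [0↦2, 1↦4, 2↦4, 3↦2, 4↦9, 5↦3, 6↦6, 7↦7, 8↦6, 9↦3, 10↦9]  zeros at y ∈ ∅
  x = 9: [0↦6, 1↦7, 2↦6, 3↦3, 4↦9, 5↦2, 6↦4, 7↦4, 8↦2, 9↦9, 10↦3]  zeros at y ∈ ∅
  x = 10: [0↦8, 1↦8, 2↦6, 3↦2, 4↦7, 5↦10, 6↦0, 7↦10, 8↦7, 9↦2, 10↦6]  zeros at y ∈ {6}
Collecting zeros: affine points = {(1, 2), (1, 8), (2, 4), (2, 5), (3, 3), (3, 5), (4, 3), (4, 4), (5, 0), (5, 6), (7, 2), (10, 6)}.
Total count |C(F_11)_aff| = 12.


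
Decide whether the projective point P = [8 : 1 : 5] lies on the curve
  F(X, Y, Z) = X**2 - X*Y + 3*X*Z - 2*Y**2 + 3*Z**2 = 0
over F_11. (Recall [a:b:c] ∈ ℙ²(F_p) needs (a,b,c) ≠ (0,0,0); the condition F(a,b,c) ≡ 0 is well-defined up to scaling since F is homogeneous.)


F(8,1,5) ≡ 7 (mod 11); P is NOT on the curve.

Evaluate F(8, 1, 5) term-by-term (mod 11).
  X**2 ↦ 1·64·1·1 = 64
  -X*Y ↦ -1·8·1·1 = -8
  3*X*Z ↦ 3·8·1·5 = 120
  -2*Y**2 ↦ -2·1·1·1 = -2
  3*Z**2 ↦ 3·1·1·25 = 75
Sum: F(8, 1, 5) = (64) + (-8) + (120) + (-2) + (75) = 249.
Reducing mod 11: 249 ≡ 7 (mod 11).
Since F(a, b, c) ≡ 7 ≠ 0 (mod 11), P does NOT lie on the curve.


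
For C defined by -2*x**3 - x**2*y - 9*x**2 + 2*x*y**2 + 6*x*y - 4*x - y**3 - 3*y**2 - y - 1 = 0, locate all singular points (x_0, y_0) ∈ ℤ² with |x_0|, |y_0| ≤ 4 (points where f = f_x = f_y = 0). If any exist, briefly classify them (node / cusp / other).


Singular points: {(-1, -2)}; classification: node.

Compute partial derivatives:
  f_x = -6*x**2 - 2*x*y - 18*x + 2*y**2 + 6*y - 4.
  f_y = -x**2 + 4*x*y + 6*x - 3*y**2 - 6*y - 1.
Scan x_0 ∈ {−4, ..., 4}. For each x_0, f_y(x_0, y) is a polynomial in y; find its integer roots y ∈ {−4, ..., 4}, then test f_x and f at those candidates.
  x = -4: f_y(-4, y) = -3*y**2 - 22*y - 41; no integer root y with |y| ≤ 4.
  x = -3: f_y(-3, y) = -3*y**2 - 18*y - 28; no integer root y with |y| ≤ 4.
  x = -2: f_y(-2, y) = -3*y**2 - 14*y - 17; no integer root y with |y| ≤ 4.
  x = -1: f_y(-1, y) = -3*y**2 - 10*y - 8; vanishes at y ∈ {-2}. (-1, -2): f_x = 0, f = 0 — SINGULAR.
  x = 0: f_y(0, y) = -3*y**2 - 6*y - 1; no integer root y with |y| ≤ 4.
  x = 1: f_y(1, y) = -3*y**2 - 2*y + 4; no integer root y with |y| ≤ 4.
  x = 2: f_y(2, y) = -3*y**2 + 2*y + 7; no integer root y with |y| ≤ 4.
  x = 3: f_y(3, y) = -3*y**2 + 6*y + 8; no integer root y with |y| ≤ 4.
  x = 4: f_y(4, y) = -3*y**2 + 10*y + 7; no integer root y with |y| ≤ 4.
Only singular point on the grid: (-1, -2).
Classify: substitute x = -1 + u, y = -2 + v and expand: f = -2*u**3 - u**2*v - u**2 + 2*u*v**2 - v**3 + v**2.
No constant or linear terms (consistent with a singular point). Quadratic part: -u**2 + v**2. Cubic part: -2*u**3 - u**2*v + 2*u*v**2 - v**3.
The quadratic part v**2 - u**2 = (v − u)(v + u) splits into two distinct linear factors, so there are two distinct tangent lines y − -2 = ±(x − -1) — this is a node (ordinary double point).
Classification: node.


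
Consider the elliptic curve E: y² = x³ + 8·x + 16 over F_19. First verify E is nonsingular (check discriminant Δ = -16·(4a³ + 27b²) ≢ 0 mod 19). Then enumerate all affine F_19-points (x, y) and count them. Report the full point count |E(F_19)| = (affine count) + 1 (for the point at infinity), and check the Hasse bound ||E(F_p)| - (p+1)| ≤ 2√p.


Affine points = {(0, 4), (0, 15), (1, 5), (1, 14), (4, 6), (4, 13), (7, 4), (7, 15), (9, 0), (12, 4), (12, 15), (17, 7), (17, 12), (18, 8), (18, 11)}; affine count = 15; |E(F_19)| = 16.

Discriminant check: Δ ∝ 4a³ + 27b² = 4·8³ + 27·16² = 4·512 + 27·256 ≡ 11 (mod 19). Nonzero ⇒ E is nonsingular.
For each x ∈ F_19, compute rhs = x³ + 8·x + 16 mod 19, then count y ∈ F_19 with y² ≡ rhs.
  x = 0: rhs = 16, matching y values: 4, 15 (2 points).
  x = 1: rhs = 6, matching y values: 5, 14 (2 points).
  x = 2: rhs = 2, matching y values: none (0 points).
  x = 3: rhs = 10, matching y values: none (0 points).
  x = 4: rhs = 17, matching y values: 6, 13 (2 points).
  x = 5: rhs = 10, matching y values: none (0 points).
  x = 6: rhs = 14, matching y values: none (0 points).
  x = 7: rhs = 16, matching y values: 4, 15 (2 points).
  x = 8: rhs = 3, matching y values: none (0 points).
  x = 9: rhs = 0, matching y values: 0 (1 points).
  x = 10: rhs = 13, matching y values: none (0 points).
  x = 11: rhs = 10, matching y values: none (0 points).
  x = 12: rhs = 16, matching y values: 4, 15 (2 points).
  x = 13: rhs = 18, matching y values: none (0 points).
  x = 14: rhs = 3, matching y values: none (0 points).
  x = 15: rhs = 15, matching y values: none (0 points).
  x = 16: rhs = 3, matching y values: none (0 points).
  x = 17: rhs = 11, matching y values: 7, 12 (2 points).
  x = 18: rhs = 7, matching y values: 8, 11 (2 points).
Total affine count: 15.
Full point count |E(F_19)| = 15 + 1 = 16.
Hasse bound: |16 − (19+1)| = |-4| = 4 ≤ 2√19 ≈ 8.7178 ✓.


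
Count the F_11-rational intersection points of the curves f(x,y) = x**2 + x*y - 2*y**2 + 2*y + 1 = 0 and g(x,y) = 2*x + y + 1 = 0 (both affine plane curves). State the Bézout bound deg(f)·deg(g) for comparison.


Common zeros: ∅; count = 0; Bézout bound = 2.

deg(f) = 2, deg(g) = 1, so Bézout bound = 2.
Scan x ∈ F_11. For each x, list the y ∈ F_11 with f(x, y) ≡ 0 and those with g(x, y) ≡ 0 (mod 11); the common zeros in that column are the intersection.
  x = 0: f ≡ 0 at y ∈ {3, 9}; g ≡ 0 at y ∈ {10}; common: ∅.
  x = 1: f ≡ 0 at y ∈ {2, 5}; g ≡ 0 at y ∈ {8}; common: ∅.
  x = 2: f ≡ 0 at y ∈ {4, 9}; g ≡ 0 at y ∈ {6}; common: ∅.
  x = 3: f ≡ 0 at y ∈ ∅; g ≡ 0 at y ∈ {4}; common: ∅.
  x = 4: f ≡ 0 at y ∈ ∅; g ≡ 0 at y ∈ {2}; common: ∅.
  x = 5: f ≡ 0 at y ∈ {4, 5}; g ≡ 0 at y ∈ {0}; common: ∅.
  x = 6: f ≡ 0 at y ∈ ∅; g ≡ 0 at y ∈ {9}; common: ∅.
  x = 7: f ≡ 0 at y ∈ ∅; g ≡ 0 at y ∈ {7}; common: ∅.
  x = 8: f ≡ 0 at y ∈ {2, 3}; g ≡ 0 at y ∈ {5}; common: ∅.
  x = 9: f ≡ 0 at y ∈ ∅; g ≡ 0 at y ∈ {3}; common: ∅.
  x = 10: f ≡ 0 at y ∈ ∅; g ≡ 0 at y ∈ {1}; common: ∅.
Collecting: common zeros = ∅, so the count is 0.
Comparison with the Bézout bound: 0 ≤ 2 = deg(f)·deg(g), as expected for curves with no common component (the affine F_11-count falls short of the bound because intersections may lie at infinity, over extension fields, or carry multiplicity).


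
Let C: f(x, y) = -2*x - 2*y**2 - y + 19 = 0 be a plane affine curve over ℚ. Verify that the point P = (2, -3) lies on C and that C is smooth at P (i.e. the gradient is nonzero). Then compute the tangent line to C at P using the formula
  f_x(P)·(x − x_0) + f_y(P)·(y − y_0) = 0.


Tangent line at P: -2*x + 11*y + 37 = 0.

Step 1: f(2, -3) = 0, so P lies on C.
Step 2: partial derivatives
  f_x(x, y) = -2, f_y(x, y) = -4*y - 1.
  f_x(P) = -2, f_y(P) = 11 (gradient nonzero, so P is smooth).
Step 3: tangent line at P: -2·(x − 2) + 11·(y − -3) = 0.
Expanding: -2*x + 11*y + 37 = 0.


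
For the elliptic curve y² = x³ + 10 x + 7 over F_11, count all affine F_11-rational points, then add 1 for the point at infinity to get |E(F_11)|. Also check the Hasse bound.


Affine points = {(3, 3), (3, 8), (4, 1), (4, 10), (8, 4), (8, 7), (9, 1), (9, 10)}; affine count = 8; |E(F_11)| = 9.

Discriminant check: Δ ∝ 4a³ + 27b² = 4·10³ + 27·7² = 4·1000 + 27·49 ≡ 10 (mod 11). Nonzero ⇒ E is nonsingular.
For each x ∈ F_11, compute rhs = x³ + 10·x + 7 mod 11, then count y ∈ F_11 with y² ≡ rhs.
  x = 0: rhs = 7, matching y values: none (0 points).
  x = 1: rhs = 7, matching y values: none (0 points).
  x = 2: rhs = 2, matching y values: none (0 points).
  x = 3: rhs = 9, matching y values: 3, 8 (2 points).
  x = 4: rhs = 1, matching y values: 1, 10 (2 points).
  x = 5: rhs = 6, matching y values: none (0 points).
  x = 6: rhs = 8, matching y values: none (0 points).
  x = 7: rhs = 2, matching y values: none (0 points).
  x = 8: rhs = 5, matching y values: 4, 7 (2 points).
  x = 9: rhs = 1, matching y values: 1, 10 (2 points).
  x = 10: rhs = 7, matching y values: none (0 points).
Total affine count: 8.
Full point count |E(F_11)| = 8 + 1 = 9.
Hasse bound: |9 − (11+1)| = |-3| = 3 ≤ 2√11 ≈ 6.6332 ✓.


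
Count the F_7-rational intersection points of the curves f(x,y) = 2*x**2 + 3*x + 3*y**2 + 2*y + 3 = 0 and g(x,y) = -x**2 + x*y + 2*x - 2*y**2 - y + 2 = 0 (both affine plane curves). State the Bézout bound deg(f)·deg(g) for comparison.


Common zeros: ∅; count = 0; Bézout bound = 4.

deg(f) = 2, deg(g) = 2, so Bézout bound = 4.
Scan x ∈ F_7. For each x, list the y ∈ F_7 with f(x, y) ≡ 0 and those with g(x, y) ≡ 0 (mod 7); the common zeros in that column are the intersection.
  x = 0: f ≡ 0 at y ∈ ∅; g ≡ 0 at y ∈ ∅; common: ∅.
  x = 1: f ≡ 0 at y ∈ ∅; g ≡ 0 at y ∈ ∅; common: ∅.
  x = 2: f ≡ 0 at y ∈ ∅; g ≡ 0 at y ∈ ∅; common: ∅.
  x = 3: f ≡ 0 at y ∈ {1, 3}; g ≡ 0 at y ∈ ∅; common: ∅.
  x = 4: f ≡ 0 at y ∈ {2}; g ≡ 0 at y ∈ ∅; common: ∅.
  x = 5: f ≡ 0 at y ∈ {2}; g ≡ 0 at y ∈ ∅; common: ∅.
  x = 6: f ≡ 0 at y ∈ {1, 3}; g ≡ 0 at y ∈ ∅; common: ∅.
Collecting: common zeros = ∅, so the count is 0.
Comparison with the Bézout bound: 0 ≤ 4 = deg(f)·deg(g), as expected for curves with no common component (the affine F_7-count falls short of the bound because intersections may lie at infinity, over extension fields, or carry multiplicity).


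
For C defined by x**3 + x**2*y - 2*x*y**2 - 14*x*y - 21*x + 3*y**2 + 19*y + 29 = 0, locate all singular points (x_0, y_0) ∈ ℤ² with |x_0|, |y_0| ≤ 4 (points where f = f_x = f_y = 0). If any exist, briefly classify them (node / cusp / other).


Singular points: {(1, -3)}; classification: cusp.

Compute partial derivatives:
  f_x = 3*x**2 + 2*x*y - 2*y**2 - 14*y - 21.
  f_y = x**2 - 4*x*y - 14*x + 6*y + 19.
Scan x_0 ∈ {−4, ..., 4}. For each x_0, f_y(x_0, y) is a polynomial in y; find its integer roots y ∈ {−4, ..., 4}, then test f_x and f at those candidates.
  x = -4: f_y(-4, y) = 22*y + 91; no integer root y with |y| ≤ 4.
  x = -3: f_y(-3, y) = 18*y + 70; no integer root y with |y| ≤ 4.
  x = -2: f_y(-2, y) = 14*y + 51; no integer root y with |y| ≤ 4.
  x = -1: f_y(-1, y) = 10*y + 34; no integer root y with |y| ≤ 4.
  x = 0: f_y(0, y) = 6*y + 19; no integer root y with |y| ≤ 4.
  x = 1: f_y(1, y) = 2*y + 6; vanishes at y ∈ {-3}. (1, -3): f_x = 0, f = 0 — SINGULAR.
  x = 2: f_y(2, y) = -2*y - 5; no integer root y with |y| ≤ 4.
  x = 3: f_y(3, y) = -6*y - 14; no integer root y with |y| ≤ 4.
  x = 4: f_y(4, y) = -10*y - 21; no integer root y with |y| ≤ 4.
Only singular point on the grid: (1, -3).
Classify: substitute x = 1 + u, y = -3 + v and expand: f = u**3 + u**2*v - 2*u*v**2 + v**2.
No constant or linear terms (consistent with a singular point). Quadratic part: v**2. Cubic part: u**3 + u**2*v - 2*u*v**2.
The quadratic part v**2 is a perfect square, so there is a single (double) tangent line v = 0, i.e. y = -3. Restricting the cubic part to that line (v = 0) leaves u**3 ≠ 0, so f is not divisible by v and the branch is v² ≈ -u**3 to lowest order — this is a cusp.
Classification: cusp.


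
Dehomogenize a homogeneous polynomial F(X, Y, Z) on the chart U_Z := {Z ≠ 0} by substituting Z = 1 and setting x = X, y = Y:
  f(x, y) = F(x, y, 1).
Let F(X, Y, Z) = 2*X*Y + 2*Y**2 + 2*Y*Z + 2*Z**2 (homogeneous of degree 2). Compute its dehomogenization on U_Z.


f(x, y) = 2*x*y + 2*y**2 + 2*y + 2

On U_Z we set Z = 1. Each monomial c·X^i·Y^j·Z^k in F becomes c·x^i·y^j·1^k = c·x^i·y^j.
Substituting Z = 1: F(X, Y, 1) = 2*x*y + 2*y**2 + 2*y + 2.
Note: deg(f) ≤ deg(F) = 2; strict inequality happens when F is divisible by Z (lost terms).


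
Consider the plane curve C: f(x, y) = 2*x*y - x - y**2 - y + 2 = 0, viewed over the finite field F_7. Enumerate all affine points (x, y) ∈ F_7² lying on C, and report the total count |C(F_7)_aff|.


Affine F_7-points: {(0, 1), (0, 5), (2, 0), (2, 3), (3, 6), (6, 2)}; count = 6.

For each of the 49 pairs (x, y) ∈ F_7², evaluate f(x, y) mod 7. Record the zeros.
  x = 0: [0↦2, 1↦0, 2↦3, 3↦4, 4↦3, 5↦0, 6↦2]  zeros at y ∈ {1, 5}
  x = 1: [0↦1, 1↦1, 2↦6, 3↦2, 4↦3, 5↦2, 6↦6]  zeros at y ∈ ∅
  x = 2: [0↦0, 1↦2, 2↦2, 3↦0, 4↦3, 5↦4, 6↦3]  zeros at y ∈ {0, 3}
  x = 3: [0↦6, 1↦3, 2↦5, 3↦5, 4↦3, 5↦6, 6↦0]  zeros at y ∈ {6}
  x = 4: [0↦5, 1↦4, 2↦1, 3↦3, 4↦3, 5↦1, 6↦4]  zeros at y ∈ ∅
  x = 5: [0↦4, 1↦5, 2↦4, 3↦1, 4↦3, 5↦3, 6↦1]  zeros at y ∈ ∅
  x = 6: [0↦3, 1↦6, 2↦0, 3↦6, 4↦3, 5↦5, 6↦5]  zeros at y ∈ {2}
Collecting zeros: affine points = {(0, 1), (0, 5), (2, 0), (2, 3), (3, 6), (6, 2)}.
Total count |C(F_7)_aff| = 6.


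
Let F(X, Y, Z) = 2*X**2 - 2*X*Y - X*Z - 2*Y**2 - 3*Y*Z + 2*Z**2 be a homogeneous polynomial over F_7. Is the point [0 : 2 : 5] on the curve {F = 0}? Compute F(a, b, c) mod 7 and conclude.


F(0,2,5) ≡ 5 (mod 7); P is NOT on the curve.

Evaluate F(0, 2, 5) term-by-term (mod 7).
  2*X**2 ↦ 2·0·1·1 = 0
  -2*X*Y ↦ -2·0·2·1 = 0
  -X*Z ↦ -1·0·1·5 = 0
  -2*Y**2 ↦ -2·1·4·1 = -8
  -3*Y*Z ↦ -3·1·2·5 = -30
  2*Z**2 ↦ 2·1·1·25 = 50
Sum: F(0, 2, 5) = (0) + (0) + (0) + (-8) + (-30) + (50) = 12.
Reducing mod 7: 12 ≡ 5 (mod 7).
Since F(a, b, c) ≡ 5 ≠ 0 (mod 7), P does NOT lie on the curve.


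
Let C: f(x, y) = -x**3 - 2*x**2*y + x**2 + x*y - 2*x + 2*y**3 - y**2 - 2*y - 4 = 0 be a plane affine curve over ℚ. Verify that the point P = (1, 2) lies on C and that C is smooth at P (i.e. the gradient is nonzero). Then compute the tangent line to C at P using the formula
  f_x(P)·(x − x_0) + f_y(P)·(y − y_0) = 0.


Tangent line at P: -9*x + 17*y - 25 = 0.

Step 1: f(1, 2) = 0, so P lies on C.
Step 2: partial derivatives
  f_x(x, y) = -3*x**2 - 4*x*y + 2*x + y - 2, f_y(x, y) = -2*x**2 + x + 6*y**2 - 2*y - 2.
  f_x(P) = -9, f_y(P) = 17 (gradient nonzero, so P is smooth).
Step 3: tangent line at P: -9·(x − 1) + 17·(y − 2) = 0.
Expanding: -9*x + 17*y - 25 = 0.


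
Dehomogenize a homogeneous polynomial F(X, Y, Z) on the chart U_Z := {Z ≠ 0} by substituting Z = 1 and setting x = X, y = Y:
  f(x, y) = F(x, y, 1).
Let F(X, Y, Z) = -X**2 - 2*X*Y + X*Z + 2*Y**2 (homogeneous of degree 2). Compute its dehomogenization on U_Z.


f(x, y) = -x**2 - 2*x*y + x + 2*y**2

On U_Z we set Z = 1. Each monomial c·X^i·Y^j·Z^k in F becomes c·x^i·y^j·1^k = c·x^i·y^j.
Substituting Z = 1: F(X, Y, 1) = -x**2 - 2*x*y + x + 2*y**2.
Note: deg(f) ≤ deg(F) = 2; strict inequality happens when F is divisible by Z (lost terms).


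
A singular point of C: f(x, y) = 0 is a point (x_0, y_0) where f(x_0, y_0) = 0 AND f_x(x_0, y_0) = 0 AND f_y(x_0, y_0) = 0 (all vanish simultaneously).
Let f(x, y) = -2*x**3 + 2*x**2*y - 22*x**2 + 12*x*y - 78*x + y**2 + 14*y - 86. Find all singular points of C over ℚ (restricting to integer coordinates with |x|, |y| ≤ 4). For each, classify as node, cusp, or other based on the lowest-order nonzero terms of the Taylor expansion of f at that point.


Singular points: {(-3, 2)}; classification: cusp.

Compute partial derivatives:
  f_x = -6*x**2 + 4*x*y - 44*x + 12*y - 78.
  f_y = 2*x**2 + 12*x + 2*y + 14.
Scan x_0 ∈ {−4, ..., 4}. For each x_0, f_y(x_0, y) is a polynomial in y; find its integer roots y ∈ {−4, ..., 4}, then test f_x and f at those candidates.
  x = -4: f_y(-4, y) = 2*y - 2; vanishes at y ∈ {1}. (-4, 1): f_x = -2 ≠ 0.
  x = -3: f_y(-3, y) = 2*y - 4; vanishes at y ∈ {2}. (-3, 2): f_x = 0, f = 0 — SINGULAR.
  x = -2: f_y(-2, y) = 2*y - 2; vanishes at y ∈ {1}. (-2, 1): f_x = -10 ≠ 0.
  x = -1: f_y(-1, y) = 2*y + 4; vanishes at y ∈ {-2}. (-1, -2): f_x = -56 ≠ 0.
  x = 0: f_y(0, y) = 2*y + 14; no integer root y with |y| ≤ 4.
  x = 1: f_y(1, y) = 2*y + 28; no integer root y with |y| ≤ 4.
  x = 2: f_y(2, y) = 2*y + 46; no integer root y with |y| ≤ 4.
  x = 3: f_y(3, y) = 2*y + 68; no integer root y with |y| ≤ 4.
  x = 4: f_y(4, y) = 2*y + 94; no integer root y with |y| ≤ 4.
Only singular point on the grid: (-3, 2).
Classify: substitute x = -3 + u, y = 2 + v and expand: f = -2*u**3 + 2*u**2*v + v**2.
No constant or linear terms (consistent with a singular point). Quadratic part: v**2. Cubic part: -2*u**3 + 2*u**2*v.
The quadratic part v**2 is a perfect square, so there is a single (double) tangent line v = 0, i.e. y = 2. Restricting the cubic part to that line (v = 0) leaves -2*u**3 ≠ 0, so f is not divisible by v and the branch is v² ≈ 2*u**3 to lowest order — this is a cusp.
Classification: cusp.


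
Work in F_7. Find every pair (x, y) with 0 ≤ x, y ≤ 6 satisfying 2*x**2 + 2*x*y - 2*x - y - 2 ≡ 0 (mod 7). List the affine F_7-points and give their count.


Affine F_7-points: {(0, 5), (1, 2), (2, 4), (3, 5), (5, 2), (6, 3)}; count = 6.

For each of the 49 pairs (x, y) ∈ F_7², evaluate f(x, y) mod 7. Record the zeros.
  x = 0: [0↦5, 1↦4, 2↦3, 3↦2, 4↦1, 5↦0, 6↦6]  zeros at y ∈ {5}
  x = 1: [0↦5, 1↦6, 2↦0, 3↦1, 4↦2, 5↦3, 6↦4]  zeros at y ∈ {2}
  x = 2: [0↦2, 1↦5, 2↦1, 3↦4, 4↦0, 5↦3, 6↦6]  zeros at y ∈ {4}
  x = 3: [0↦3, 1↦1, 2↦6, 3↦4, 4↦2, 5↦0, 6↦5]  zeros at y ∈ {5}
  x = 4: [0↦1, 1↦1, 2↦1, 3↦1, 4↦1, 5↦1, 6↦1]  zeros at y ∈ ∅
  x = 5: [0↦3, 1↦5, 2↦0, 3↦2, 4↦4, 5↦6, 6↦1]  zeros at y ∈ {2}
  x = 6: [0↦2, 1↦6, 2↦3, 3↦0, 4↦4, 5↦1, 6↦5]  zeros at y ∈ {3}
Collecting zeros: affine points = {(0, 5), (1, 2), (2, 4), (3, 5), (5, 2), (6, 3)}.
Total count |C(F_7)_aff| = 6.


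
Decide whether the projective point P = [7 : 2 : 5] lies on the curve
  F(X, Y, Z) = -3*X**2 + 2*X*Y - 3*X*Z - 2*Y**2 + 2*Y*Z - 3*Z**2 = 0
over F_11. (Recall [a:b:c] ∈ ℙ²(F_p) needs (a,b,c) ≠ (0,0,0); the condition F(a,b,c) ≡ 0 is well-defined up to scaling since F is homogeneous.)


F(7,2,5) ≡ 10 (mod 11); P is NOT on the curve.

Evaluate F(7, 2, 5) term-by-term (mod 11).
  -3*X**2 ↦ -3·49·1·1 = -147
  2*X*Y ↦ 2·7·2·1 = 28
  -3*X*Z ↦ -3·7·1·5 = -105
  -2*Y**2 ↦ -2·1·4·1 = -8
  2*Y*Z ↦ 2·1·2·5 = 20
  -3*Z**2 ↦ -3·1·1·25 = -75
Sum: F(7, 2, 5) = (-147) + (28) + (-105) + (-8) + (20) + (-75) = -287.
Reducing mod 11: -287 ≡ 10 (mod 11).
Since F(a, b, c) ≡ 10 ≠ 0 (mod 11), P does NOT lie on the curve.


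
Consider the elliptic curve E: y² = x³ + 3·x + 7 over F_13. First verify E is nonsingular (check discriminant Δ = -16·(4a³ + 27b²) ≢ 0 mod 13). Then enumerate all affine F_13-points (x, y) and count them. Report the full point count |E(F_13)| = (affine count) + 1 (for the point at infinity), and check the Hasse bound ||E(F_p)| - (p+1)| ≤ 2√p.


Affine points = {(3, 2), (3, 11), (5, 2), (5, 11), (8, 6), (8, 7), (9, 3), (9, 10), (10, 6), (10, 7), (12, 4), (12, 9)}; affine count = 12; |E(F_13)| = 13.

Discriminant check: Δ ∝ 4a³ + 27b² = 4·3³ + 27·7² = 4·27 + 27·49 ≡ 1 (mod 13). Nonzero ⇒ E is nonsingular.
For each x ∈ F_13, compute rhs = x³ + 3·x + 7 mod 13, then count y ∈ F_13 with y² ≡ rhs.
  x = 0: rhs = 7, matching y values: none (0 points).
  x = 1: rhs = 11, matching y values: none (0 points).
  x = 2: rhs = 8, matching y values: none (0 points).
  x = 3: rhs = 4, matching y values: 2, 11 (2 points).
  x = 4: rhs = 5, matching y values: none (0 points).
  x = 5: rhs = 4, matching y values: 2, 11 (2 points).
  x = 6: rhs = 7, matching y values: none (0 points).
  x = 7: rhs = 7, matching y values: none (0 points).
  x = 8: rhs = 10, matching y values: 6, 7 (2 points).
  x = 9: rhs = 9, matching y values: 3, 10 (2 points).
  x = 10: rhs = 10, matching y values: 6, 7 (2 points).
  x = 11: rhs = 6, matching y values: none (0 points).
  x = 12: rhs = 3, matching y values: 4, 9 (2 points).
Total affine count: 12.
Full point count |E(F_13)| = 12 + 1 = 13.
Hasse bound: |13 − (13+1)| = |-1| = 1 ≤ 2√13 ≈ 7.2111 ✓.
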